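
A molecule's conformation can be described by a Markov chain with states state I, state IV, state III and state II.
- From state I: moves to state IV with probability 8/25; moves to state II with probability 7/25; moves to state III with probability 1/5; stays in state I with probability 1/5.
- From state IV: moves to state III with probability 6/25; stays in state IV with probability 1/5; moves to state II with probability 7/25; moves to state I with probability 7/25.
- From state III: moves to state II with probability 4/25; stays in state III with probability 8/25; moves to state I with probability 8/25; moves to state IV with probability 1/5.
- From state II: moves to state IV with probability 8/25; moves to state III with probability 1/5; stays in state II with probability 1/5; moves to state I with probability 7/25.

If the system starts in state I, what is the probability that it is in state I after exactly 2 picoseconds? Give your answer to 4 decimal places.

Propagate the distribution vector 2 picoseconds from state I.
After 0 picoseconds: (1.0000, 0.0000, 0.0000, 0.0000)
After 1 picosecond: (0.2000, 0.3200, 0.2000, 0.2800)
After 2 picoseconds: (0.2720, 0.2576, 0.2368, 0.2336)
P(in state I after 2 picoseconds) = 0.2720

0.2720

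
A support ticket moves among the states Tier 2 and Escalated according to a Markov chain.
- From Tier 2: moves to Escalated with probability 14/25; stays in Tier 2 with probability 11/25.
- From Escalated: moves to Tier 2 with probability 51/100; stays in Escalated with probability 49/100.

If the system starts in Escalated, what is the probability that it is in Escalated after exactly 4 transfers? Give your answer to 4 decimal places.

0.5234

Propagate the distribution vector 4 transfers from Escalated.
After 0 transfers: (0.0000, 1.0000)
After 1 transfer: (0.5100, 0.4900)
After 2 transfers: (0.4743, 0.5257)
After 3 transfers: (0.4768, 0.5232)
After 4 transfers: (0.4766, 0.5234)
P(in Escalated after 4 transfers) = 0.5234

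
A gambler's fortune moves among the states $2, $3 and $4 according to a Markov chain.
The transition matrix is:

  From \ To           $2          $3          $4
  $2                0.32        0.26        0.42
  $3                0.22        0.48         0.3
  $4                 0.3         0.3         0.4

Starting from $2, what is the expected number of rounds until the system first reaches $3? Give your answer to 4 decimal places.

Let t(s) be the expected number of rounds to first reach $3 from state s, with t($3) = 0. Conditioning on the first round:
t($2) = 1 + 0.32·t($2) + 0.42·t($4)
t($4) = 1 + 0.3·t($2) + 0.4·t($4)
Solving: t($2) = 3.6170, t($4) = 3.4752.
Expected rounds from $2 to $3: 3.6170.

3.6170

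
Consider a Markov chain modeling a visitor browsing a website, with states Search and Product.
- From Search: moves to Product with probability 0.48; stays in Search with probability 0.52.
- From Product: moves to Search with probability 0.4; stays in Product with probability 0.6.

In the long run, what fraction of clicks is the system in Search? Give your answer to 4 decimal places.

0.4545

Let the stationary distribution be π with π = πP and π_1 + π_2 = 1.
π_1 = 0.52·π_1 + 0.4·π_2
Solving with the normalization constraint gives π = (0.4545, 0.5455).
So the stationary probability of Search is 0.4545.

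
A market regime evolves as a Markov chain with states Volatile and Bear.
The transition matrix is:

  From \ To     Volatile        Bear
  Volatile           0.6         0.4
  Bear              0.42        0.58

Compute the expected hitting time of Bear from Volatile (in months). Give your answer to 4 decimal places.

2.5000

Let t(s) be the expected number of months to first reach Bear from state s, with t(Bear) = 0. Conditioning on the first month:
t(Volatile) = 1 + 0.6·t(Volatile)
Solving: t(Volatile) = 2.5000.
Expected months from Volatile to Bear: 2.5000.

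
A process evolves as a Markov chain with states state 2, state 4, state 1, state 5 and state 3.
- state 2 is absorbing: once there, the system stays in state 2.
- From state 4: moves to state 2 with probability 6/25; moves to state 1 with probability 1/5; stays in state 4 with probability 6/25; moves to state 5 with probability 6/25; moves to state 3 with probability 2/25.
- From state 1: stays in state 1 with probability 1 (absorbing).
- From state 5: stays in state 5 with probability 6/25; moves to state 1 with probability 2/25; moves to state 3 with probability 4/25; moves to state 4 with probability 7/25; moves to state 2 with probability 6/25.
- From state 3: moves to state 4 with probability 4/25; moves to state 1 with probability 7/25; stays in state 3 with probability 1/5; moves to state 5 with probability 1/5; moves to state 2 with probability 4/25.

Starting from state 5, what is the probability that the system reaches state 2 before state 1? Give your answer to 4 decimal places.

0.6209

Let h(s) be the probability of absorption at state 2 starting from transient state s. Then h(state 2) = 1 and h(state 1) = 0. By first-step analysis:
h(state 4) = 0.24·1 + 0.24·h(state 4) + 0.2·0 + 0.24·h(state 5) + 0.08·h(state 3)
h(state 5) = 0.24·1 + 0.28·h(state 4) + 0.08·0 + 0.24·h(state 5) + 0.16·h(state 3)
h(state 3) = 0.16·1 + 0.16·h(state 4) + 0.28·0 + 0.2·h(state 5) + 0.2·h(state 3)
Solving: h(state 4) = 0.5611, h(state 5) = 0.6209, h(state 3) = 0.4674.
Starting from state 5, the probability is 0.6209.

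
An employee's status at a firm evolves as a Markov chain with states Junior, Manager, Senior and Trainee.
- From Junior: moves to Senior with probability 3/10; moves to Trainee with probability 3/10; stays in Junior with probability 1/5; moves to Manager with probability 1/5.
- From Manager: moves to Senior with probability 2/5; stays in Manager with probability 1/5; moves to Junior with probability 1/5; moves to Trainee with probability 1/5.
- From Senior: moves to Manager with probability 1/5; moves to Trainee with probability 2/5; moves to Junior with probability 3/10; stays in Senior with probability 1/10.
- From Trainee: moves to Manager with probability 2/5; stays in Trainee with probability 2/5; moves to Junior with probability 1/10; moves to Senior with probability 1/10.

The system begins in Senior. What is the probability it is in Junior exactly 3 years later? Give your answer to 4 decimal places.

Propagate the distribution vector 3 years from Senior.
After 0 years: (0.0000, 0.0000, 1.0000, 0.0000)
After 1 year: (0.3000, 0.2000, 0.1000, 0.4000)
After 2 years: (0.1700, 0.2800, 0.2200, 0.3300)
After 3 years: (0.1890, 0.2660, 0.2180, 0.3270)
P(in Junior after 3 years) = 0.1890

0.1890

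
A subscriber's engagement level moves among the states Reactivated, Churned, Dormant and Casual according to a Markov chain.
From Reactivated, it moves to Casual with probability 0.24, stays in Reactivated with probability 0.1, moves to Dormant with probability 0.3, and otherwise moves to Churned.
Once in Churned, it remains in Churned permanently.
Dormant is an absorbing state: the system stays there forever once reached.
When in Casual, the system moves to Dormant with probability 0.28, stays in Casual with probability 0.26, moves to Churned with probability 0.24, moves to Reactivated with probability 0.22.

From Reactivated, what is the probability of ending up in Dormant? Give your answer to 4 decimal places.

0.4716

Let h(s) be the probability of absorption at Dormant starting from transient state s. Then h(Dormant) = 1 and h(Churned) = 0. By first-step analysis:
h(Reactivated) = 0.1·h(Reactivated) + 0.36·0 + 0.3·1 + 0.24·h(Casual)
h(Casual) = 0.22·h(Reactivated) + 0.24·0 + 0.28·1 + 0.26·h(Casual)
Solving: h(Reactivated) = 0.4716, h(Casual) = 0.5186.
Starting from Reactivated, the probability is 0.4716.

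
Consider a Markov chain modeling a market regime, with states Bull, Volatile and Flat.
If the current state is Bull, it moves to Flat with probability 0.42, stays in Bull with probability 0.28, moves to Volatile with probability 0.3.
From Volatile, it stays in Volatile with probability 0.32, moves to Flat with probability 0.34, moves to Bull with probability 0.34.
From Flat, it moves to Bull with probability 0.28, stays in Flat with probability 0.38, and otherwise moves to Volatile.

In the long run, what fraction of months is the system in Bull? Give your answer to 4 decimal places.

0.2993

Let the stationary distribution be π with π = πP and π_1 + π_2 + π_3 = 1.
π_1 = 0.28·π_1 + 0.34·π_2 + 0.28·π_3
π_2 = 0.3·π_1 + 0.32·π_2 + 0.34·π_3
Solving with the normalization constraint gives π = (0.2993, 0.3216, 0.3791).
So the stationary probability of Bull is 0.2993.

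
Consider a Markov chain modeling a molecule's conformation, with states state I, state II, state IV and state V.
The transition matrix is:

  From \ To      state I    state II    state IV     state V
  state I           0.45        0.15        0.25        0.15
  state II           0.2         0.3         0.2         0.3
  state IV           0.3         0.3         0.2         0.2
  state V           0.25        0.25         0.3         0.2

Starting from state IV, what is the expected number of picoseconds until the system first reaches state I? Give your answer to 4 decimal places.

Let t(s) be the expected number of picoseconds to first reach state I from state s, with t(state I) = 0. Conditioning on the first picosecond:
t(state II) = 1 + 0.3·t(state II) + 0.2·t(state IV) + 0.3·t(state V)
t(state IV) = 1 + 0.3·t(state II) + 0.2·t(state IV) + 0.2·t(state V)
t(state V) = 1 + 0.25·t(state II) + 0.3·t(state IV) + 0.2·t(state V)
Solving: t(state II) = 4.2529, t(state IV) = 3.8506, t(state V) = 4.0230.
Expected picoseconds from state IV to state I: 3.8506.

3.8506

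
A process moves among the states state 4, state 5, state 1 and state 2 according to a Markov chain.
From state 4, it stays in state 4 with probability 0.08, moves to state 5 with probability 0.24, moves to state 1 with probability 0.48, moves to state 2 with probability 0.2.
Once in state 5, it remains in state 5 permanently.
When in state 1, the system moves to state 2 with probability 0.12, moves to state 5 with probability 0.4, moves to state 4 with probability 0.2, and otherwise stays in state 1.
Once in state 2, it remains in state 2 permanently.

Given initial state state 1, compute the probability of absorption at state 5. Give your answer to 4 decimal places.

Let h(s) be the probability of absorption at state 5 starting from transient state s. Then h(state 5) = 1 and h(state 2) = 0. By first-step analysis:
h(state 4) = 0.08·h(state 4) + 0.24·1 + 0.48·h(state 1) + 0.2·0
h(state 1) = 0.2·h(state 4) + 0.4·1 + 0.28·h(state 1) + 0.12·0
Solving: h(state 4) = 0.6441, h(state 1) = 0.7345.
Starting from state 1, the probability is 0.7345.

0.7345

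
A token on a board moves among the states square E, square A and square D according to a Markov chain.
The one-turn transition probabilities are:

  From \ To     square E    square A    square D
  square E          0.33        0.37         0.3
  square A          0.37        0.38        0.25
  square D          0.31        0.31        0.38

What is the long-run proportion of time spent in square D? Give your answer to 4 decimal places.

Let the stationary distribution be π with π = πP and π_1 + π_2 + π_3 = 1.
π_1 = 0.33·π_1 + 0.37·π_2 + 0.31·π_3
π_2 = 0.37·π_1 + 0.38·π_2 + 0.31·π_3
Solving with the normalization constraint gives π = (0.3381, 0.3551, 0.3068).
So the stationary probability of square D is 0.3068.

0.3068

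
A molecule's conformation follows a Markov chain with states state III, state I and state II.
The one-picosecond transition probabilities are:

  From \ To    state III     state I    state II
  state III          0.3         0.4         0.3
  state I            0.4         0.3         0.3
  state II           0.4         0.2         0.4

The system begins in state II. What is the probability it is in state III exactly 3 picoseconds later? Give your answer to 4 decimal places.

0.3640

Propagate the distribution vector 3 picoseconds from state II.
After 0 picoseconds: (0.0000, 0.0000, 1.0000)
After 1 picosecond: (0.4000, 0.2000, 0.4000)
After 2 picoseconds: (0.3600, 0.3000, 0.3400)
After 3 picoseconds: (0.3640, 0.3020, 0.3340)
P(in state III after 3 picoseconds) = 0.3640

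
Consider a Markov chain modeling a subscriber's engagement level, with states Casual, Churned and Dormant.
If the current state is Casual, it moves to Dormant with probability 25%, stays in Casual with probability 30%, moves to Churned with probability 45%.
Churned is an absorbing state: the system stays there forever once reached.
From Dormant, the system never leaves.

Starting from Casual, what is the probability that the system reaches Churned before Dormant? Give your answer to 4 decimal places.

0.6429

Let h(s) be the probability of absorption at Churned starting from transient state s. Then h(Churned) = 1 and h(Dormant) = 0. By first-step analysis:
h(Casual) = 0.3·h(Casual) + 0.45·1 + 0.25·0
Solving: h(Casual) = 0.6429.
Starting from Casual, the probability is 0.6429.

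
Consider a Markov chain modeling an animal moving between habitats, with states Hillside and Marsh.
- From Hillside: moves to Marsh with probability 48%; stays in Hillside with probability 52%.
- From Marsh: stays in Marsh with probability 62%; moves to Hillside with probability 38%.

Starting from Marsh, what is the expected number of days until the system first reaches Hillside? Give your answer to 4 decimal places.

2.6316

Let t(s) be the expected number of days to first reach Hillside from state s, with t(Hillside) = 0. Conditioning on the first day:
t(Marsh) = 1 + 0.62·t(Marsh)
Solving: t(Marsh) = 2.6316.
Expected days from Marsh to Hillside: 2.6316.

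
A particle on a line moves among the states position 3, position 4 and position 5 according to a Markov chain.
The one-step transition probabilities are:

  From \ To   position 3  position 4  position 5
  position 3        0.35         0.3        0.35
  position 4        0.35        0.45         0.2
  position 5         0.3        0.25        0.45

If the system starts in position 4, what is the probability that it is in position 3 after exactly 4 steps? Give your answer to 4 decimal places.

0.3337

Propagate the distribution vector 4 steps from position 4.
After 0 steps: (0.0000, 1.0000, 0.0000)
After 1 step: (0.3500, 0.4500, 0.2000)
After 2 steps: (0.3400, 0.3575, 0.3025)
After 3 steps: (0.3349, 0.3385, 0.3266)
After 4 steps: (0.3337, 0.3344, 0.3319)
P(in position 3 after 4 steps) = 0.3337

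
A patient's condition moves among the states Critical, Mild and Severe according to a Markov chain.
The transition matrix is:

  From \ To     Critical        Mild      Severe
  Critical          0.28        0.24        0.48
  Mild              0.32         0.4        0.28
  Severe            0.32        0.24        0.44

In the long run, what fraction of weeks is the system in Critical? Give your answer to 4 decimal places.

0.3077

Let the stationary distribution be π with π = πP and π_1 + π_2 + π_3 = 1.
π_1 = 0.28·π_1 + 0.32·π_2 + 0.32·π_3
π_2 = 0.24·π_1 + 0.4·π_2 + 0.24·π_3
Solving with the normalization constraint gives π = (0.3077, 0.2857, 0.4066).
So the stationary probability of Critical is 0.3077.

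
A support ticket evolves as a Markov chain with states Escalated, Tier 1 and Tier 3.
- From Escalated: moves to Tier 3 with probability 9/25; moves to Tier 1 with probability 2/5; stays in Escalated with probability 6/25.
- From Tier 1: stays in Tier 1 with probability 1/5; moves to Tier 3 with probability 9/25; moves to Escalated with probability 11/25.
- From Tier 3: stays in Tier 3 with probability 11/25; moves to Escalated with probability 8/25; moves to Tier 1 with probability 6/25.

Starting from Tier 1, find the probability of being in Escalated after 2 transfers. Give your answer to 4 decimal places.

Sum over the intermediate state after 1 transfer:
P = P(Tier 1→Escalated)·P(Escalated→Escalated) + P(Tier 1→Tier 1)·P(Tier 1→Escalated) + P(Tier 1→Tier 3)·P(Tier 3→Escalated)
  = 0.44×0.24 + 0.2×0.44 + 0.36×0.32
  = 0.1056 + 0.0880 + 0.1152 = 0.3088

0.3088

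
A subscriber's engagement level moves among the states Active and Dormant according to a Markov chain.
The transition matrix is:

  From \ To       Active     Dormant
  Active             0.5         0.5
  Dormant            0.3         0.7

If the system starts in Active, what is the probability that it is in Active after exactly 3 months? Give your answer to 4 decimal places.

Propagate the distribution vector 3 months from Active.
After 0 months: (1.0000, 0.0000)
After 1 month: (0.5000, 0.5000)
After 2 months: (0.4000, 0.6000)
After 3 months: (0.3800, 0.6200)
P(in Active after 3 months) = 0.3800

0.3800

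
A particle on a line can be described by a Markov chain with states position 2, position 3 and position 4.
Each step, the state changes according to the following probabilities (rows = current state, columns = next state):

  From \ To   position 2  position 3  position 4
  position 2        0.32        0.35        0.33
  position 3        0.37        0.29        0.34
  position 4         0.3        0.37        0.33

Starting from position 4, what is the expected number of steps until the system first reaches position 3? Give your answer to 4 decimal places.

2.7482

Let t(s) be the expected number of steps to first reach position 3 from state s, with t(position 3) = 0. Conditioning on the first step:
t(position 2) = 1 + 0.32·t(position 2) + 0.33·t(position 4)
t(position 4) = 1 + 0.3·t(position 2) + 0.33·t(position 4)
Solving: t(position 2) = 2.8043, t(position 4) = 2.7482.
Expected steps from position 4 to position 3: 2.7482.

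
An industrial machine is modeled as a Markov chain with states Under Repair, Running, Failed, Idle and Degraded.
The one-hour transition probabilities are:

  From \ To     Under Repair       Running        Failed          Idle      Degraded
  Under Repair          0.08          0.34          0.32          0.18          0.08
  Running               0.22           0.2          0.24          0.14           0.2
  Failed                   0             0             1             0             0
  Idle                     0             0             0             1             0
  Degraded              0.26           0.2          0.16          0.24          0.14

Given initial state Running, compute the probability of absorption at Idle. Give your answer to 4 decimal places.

Let h(s) be the probability of absorption at Idle starting from transient state s. Then h(Idle) = 1 and h(Failed) = 0. By first-step analysis:
h(Under Repair) = 0.08·h(Under Repair) + 0.34·h(Running) + 0.32·0 + 0.18·1 + 0.08·h(Degraded)
h(Running) = 0.22·h(Under Repair) + 0.2·h(Running) + 0.24·0 + 0.14·1 + 0.2·h(Degraded)
h(Degraded) = 0.26·h(Under Repair) + 0.2·h(Running) + 0.16·0 + 0.24·1 + 0.14·h(Degraded)
Solving: h(Under Repair) = 0.3877, h(Running) = 0.4042, h(Degraded) = 0.4903.
Starting from Running, the probability is 0.4042.

0.4042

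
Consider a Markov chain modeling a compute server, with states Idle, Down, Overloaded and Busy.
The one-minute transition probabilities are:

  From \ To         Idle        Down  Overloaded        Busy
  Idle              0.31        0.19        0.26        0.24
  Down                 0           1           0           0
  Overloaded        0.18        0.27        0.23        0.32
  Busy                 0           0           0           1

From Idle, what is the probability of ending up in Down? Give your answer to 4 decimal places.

Let h(s) be the probability of absorption at Down starting from transient state s. Then h(Down) = 1 and h(Busy) = 0. By first-step analysis:
h(Idle) = 0.31·h(Idle) + 0.19·1 + 0.26·h(Overloaded) + 0.24·0
h(Overloaded) = 0.18·h(Idle) + 0.27·1 + 0.23·h(Overloaded) + 0.32·0
Solving: h(Idle) = 0.4469, h(Overloaded) = 0.4551.
Starting from Idle, the probability is 0.4469.

0.4469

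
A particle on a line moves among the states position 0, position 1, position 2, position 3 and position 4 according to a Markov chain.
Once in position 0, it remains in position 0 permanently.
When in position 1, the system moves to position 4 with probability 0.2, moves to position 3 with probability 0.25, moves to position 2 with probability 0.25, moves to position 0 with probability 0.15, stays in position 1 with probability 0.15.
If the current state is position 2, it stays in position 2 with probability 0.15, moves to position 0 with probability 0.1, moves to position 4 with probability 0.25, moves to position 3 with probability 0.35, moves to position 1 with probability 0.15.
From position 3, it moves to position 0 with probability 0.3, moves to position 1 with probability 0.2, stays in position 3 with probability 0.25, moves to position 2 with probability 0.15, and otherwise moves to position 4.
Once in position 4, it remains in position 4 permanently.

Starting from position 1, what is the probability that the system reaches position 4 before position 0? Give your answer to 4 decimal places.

0.5037

Let h(s) be the probability of absorption at position 4 starting from transient state s. Then h(position 4) = 1 and h(position 0) = 0. By first-step analysis:
h(position 1) = 0.15·0 + 0.15·h(position 1) + 0.25·h(position 2) + 0.25·h(position 3) + 0.2·1
h(position 2) = 0.1·0 + 0.15·h(position 1) + 0.15·h(position 2) + 0.35·h(position 3) + 0.25·1
h(position 3) = 0.3·0 + 0.2·h(position 1) + 0.15·h(position 2) + 0.25·h(position 3) + 0.1·1
Solving: h(position 1) = 0.5037, h(position 2) = 0.5375, h(position 3) = 0.3752.
Starting from position 1, the probability is 0.5037.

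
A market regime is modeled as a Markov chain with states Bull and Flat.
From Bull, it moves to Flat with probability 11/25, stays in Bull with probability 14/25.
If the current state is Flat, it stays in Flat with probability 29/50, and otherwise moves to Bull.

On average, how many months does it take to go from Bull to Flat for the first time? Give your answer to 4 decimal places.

Let t(s) be the expected number of months to first reach Flat from state s, with t(Flat) = 0. Conditioning on the first month:
t(Bull) = 1 + 0.56·t(Bull)
Solving: t(Bull) = 2.2727.
Expected months from Bull to Flat: 2.2727.

2.2727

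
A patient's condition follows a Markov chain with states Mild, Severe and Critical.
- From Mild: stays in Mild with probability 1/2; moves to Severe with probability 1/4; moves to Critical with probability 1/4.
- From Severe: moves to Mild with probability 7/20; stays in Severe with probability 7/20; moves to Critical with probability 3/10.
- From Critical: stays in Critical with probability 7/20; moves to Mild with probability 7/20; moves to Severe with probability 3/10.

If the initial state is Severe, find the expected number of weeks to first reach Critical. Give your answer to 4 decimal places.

3.5789

Let t(s) be the expected number of weeks to first reach Critical from state s, with t(Critical) = 0. Conditioning on the first week:
t(Mild) = 1 + 0.5·t(Mild) + 0.25·t(Severe)
t(Severe) = 1 + 0.35·t(Mild) + 0.35·t(Severe)
Solving: t(Mild) = 3.7895, t(Severe) = 3.5789.
Expected weeks from Severe to Critical: 3.5789.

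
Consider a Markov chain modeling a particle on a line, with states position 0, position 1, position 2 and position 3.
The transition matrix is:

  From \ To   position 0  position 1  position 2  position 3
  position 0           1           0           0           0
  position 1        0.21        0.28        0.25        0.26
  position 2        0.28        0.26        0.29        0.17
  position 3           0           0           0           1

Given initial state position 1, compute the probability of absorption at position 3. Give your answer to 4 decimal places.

Let h(s) be the probability of absorption at position 3 starting from transient state s. Then h(position 3) = 1 and h(position 0) = 0. By first-step analysis:
h(position 1) = 0.21·0 + 0.28·h(position 1) + 0.25·h(position 2) + 0.26·1
h(position 2) = 0.28·0 + 0.26·h(position 1) + 0.29·h(position 2) + 0.17·1
Solving: h(position 1) = 0.5090, h(position 2) = 0.4258.
Starting from position 1, the probability is 0.5090.

0.5090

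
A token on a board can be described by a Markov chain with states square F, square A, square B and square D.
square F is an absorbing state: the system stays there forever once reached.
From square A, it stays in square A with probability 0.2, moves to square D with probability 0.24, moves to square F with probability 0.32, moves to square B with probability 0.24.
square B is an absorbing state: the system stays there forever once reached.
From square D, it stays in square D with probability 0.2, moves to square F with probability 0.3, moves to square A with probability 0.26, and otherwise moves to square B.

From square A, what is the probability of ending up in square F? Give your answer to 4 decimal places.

0.5679

Let h(s) be the probability of absorption at square F starting from transient state s. Then h(square F) = 1 and h(square B) = 0. By first-step analysis:
h(square A) = 0.32·1 + 0.2·h(square A) + 0.24·0 + 0.24·h(square D)
h(square D) = 0.3·1 + 0.26·h(square A) + 0.24·0 + 0.2·h(square D)
Solving: h(square A) = 0.5679, h(square D) = 0.5596.
Starting from square A, the probability is 0.5679.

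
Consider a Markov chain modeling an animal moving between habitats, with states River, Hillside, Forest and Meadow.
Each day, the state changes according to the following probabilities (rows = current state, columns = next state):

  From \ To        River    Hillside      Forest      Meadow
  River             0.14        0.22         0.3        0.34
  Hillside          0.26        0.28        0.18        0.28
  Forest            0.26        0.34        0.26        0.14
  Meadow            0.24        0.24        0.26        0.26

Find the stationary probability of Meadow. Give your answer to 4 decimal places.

Let the stationary distribution be π with π = πP and π_1 + π_2 + π_3 + π_4 = 1.
π_1 = 0.14·π_1 + 0.26·π_2 + 0.26·π_3 + 0.24·π_4
π_2 = 0.22·π_1 + 0.28·π_2 + 0.34·π_3 + 0.24·π_4
π_3 = 0.3·π_1 + 0.18·π_2 + 0.26·π_3 + 0.26·π_4
Solving with the normalization constraint gives π = (0.2276, 0.2710, 0.2474, 0.2539).
So the stationary probability of Meadow is 0.2539.

0.2539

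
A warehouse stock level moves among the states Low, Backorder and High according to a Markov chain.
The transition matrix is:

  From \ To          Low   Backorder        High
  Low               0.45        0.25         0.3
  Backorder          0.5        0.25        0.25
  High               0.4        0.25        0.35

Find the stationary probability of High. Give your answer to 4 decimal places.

Let the stationary distribution be π with π = πP and π_1 + π_2 + π_3 = 1.
π_1 = 0.45·π_1 + 0.5·π_2 + 0.4·π_3
π_2 = 0.25·π_1 + 0.25·π_2 + 0.25·π_3
Solving with the normalization constraint gives π = (0.4474, 0.2500, 0.3026).
So the stationary probability of High is 0.3026.

0.3026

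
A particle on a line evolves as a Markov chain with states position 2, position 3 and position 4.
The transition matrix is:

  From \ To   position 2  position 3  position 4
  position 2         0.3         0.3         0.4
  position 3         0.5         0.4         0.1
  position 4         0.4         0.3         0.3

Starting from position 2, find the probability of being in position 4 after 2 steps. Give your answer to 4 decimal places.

Sum over the intermediate state after 1 step:
P = P(position 2→position 2)·P(position 2→position 4) + P(position 2→position 3)·P(position 3→position 4) + P(position 2→position 4)·P(position 4→position 4)
  = 0.3×0.4 + 0.3×0.1 + 0.4×0.3
  = 0.1200 + 0.0300 + 0.1200 = 0.2700

0.2700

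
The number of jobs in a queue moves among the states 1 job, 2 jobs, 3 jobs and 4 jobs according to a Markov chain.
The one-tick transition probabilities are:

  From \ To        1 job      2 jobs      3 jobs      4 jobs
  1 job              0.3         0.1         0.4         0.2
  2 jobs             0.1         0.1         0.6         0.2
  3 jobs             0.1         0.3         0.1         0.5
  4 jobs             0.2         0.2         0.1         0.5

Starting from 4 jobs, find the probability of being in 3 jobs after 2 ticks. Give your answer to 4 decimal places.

0.2600

Propagate the distribution vector 2 ticks from 4 jobs.
After 0 ticks: (0.0000, 0.0000, 0.0000, 1.0000)
After 1 tick: (0.2000, 0.2000, 0.1000, 0.5000)
After 2 ticks: (0.1900, 0.1700, 0.2600, 0.3800)
P(in 3 jobs after 2 ticks) = 0.2600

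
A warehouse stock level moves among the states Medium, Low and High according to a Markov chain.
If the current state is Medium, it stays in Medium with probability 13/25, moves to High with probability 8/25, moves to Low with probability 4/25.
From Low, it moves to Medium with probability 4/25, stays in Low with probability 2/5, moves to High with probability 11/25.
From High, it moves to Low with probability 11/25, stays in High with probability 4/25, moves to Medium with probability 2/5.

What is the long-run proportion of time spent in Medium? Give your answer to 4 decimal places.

0.3660

Let the stationary distribution be π with π = πP and π_1 + π_2 + π_3 = 1.
π_1 = 0.52·π_1 + 0.16·π_2 + 0.4·π_3
π_2 = 0.16·π_1 + 0.4·π_2 + 0.44·π_3
Solving with the normalization constraint gives π = (0.3660, 0.3245, 0.3094).
So the stationary probability of Medium is 0.3660.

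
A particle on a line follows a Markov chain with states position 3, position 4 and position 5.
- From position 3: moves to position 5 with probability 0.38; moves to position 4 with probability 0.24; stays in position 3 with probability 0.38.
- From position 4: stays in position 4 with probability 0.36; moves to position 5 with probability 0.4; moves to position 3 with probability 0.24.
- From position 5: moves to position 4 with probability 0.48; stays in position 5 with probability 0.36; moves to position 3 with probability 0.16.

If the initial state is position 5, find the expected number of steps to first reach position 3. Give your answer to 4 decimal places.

5.1471

Let t(s) be the expected number of steps to first reach position 3 from state s, with t(position 3) = 0. Conditioning on the first step:
t(position 4) = 1 + 0.36·t(position 4) + 0.4·t(position 5)
t(position 5) = 1 + 0.48·t(position 4) + 0.36·t(position 5)
Solving: t(position 4) = 4.7794, t(position 5) = 5.1471.
Expected steps from position 5 to position 3: 5.1471.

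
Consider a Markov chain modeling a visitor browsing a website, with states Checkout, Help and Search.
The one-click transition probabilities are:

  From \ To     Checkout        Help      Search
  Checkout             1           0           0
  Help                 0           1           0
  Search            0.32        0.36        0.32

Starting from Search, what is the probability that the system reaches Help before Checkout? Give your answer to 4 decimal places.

Let h(s) be the probability of absorption at Help starting from transient state s. Then h(Help) = 1 and h(Checkout) = 0. By first-step analysis:
h(Search) = 0.32·0 + 0.36·1 + 0.32·h(Search)
Solving: h(Search) = 0.5294.
Starting from Search, the probability is 0.5294.

0.5294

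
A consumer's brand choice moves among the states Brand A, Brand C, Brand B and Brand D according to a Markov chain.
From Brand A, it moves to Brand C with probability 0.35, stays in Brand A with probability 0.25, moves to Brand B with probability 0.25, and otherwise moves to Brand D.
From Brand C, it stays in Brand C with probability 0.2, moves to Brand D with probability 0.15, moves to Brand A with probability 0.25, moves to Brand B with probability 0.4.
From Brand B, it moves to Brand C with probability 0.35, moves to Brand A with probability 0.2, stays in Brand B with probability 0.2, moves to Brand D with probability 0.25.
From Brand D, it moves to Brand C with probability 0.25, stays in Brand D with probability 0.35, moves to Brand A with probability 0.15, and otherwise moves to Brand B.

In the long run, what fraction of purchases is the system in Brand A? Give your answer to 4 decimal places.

0.2138

Let the stationary distribution be π with π = πP and π_1 + π_2 + π_3 + π_4 = 1.
π_1 = 0.25·π_1 + 0.25·π_2 + 0.2·π_3 + 0.15·π_4
π_2 = 0.35·π_1 + 0.2·π_2 + 0.35·π_3 + 0.25·π_4
π_3 = 0.25·π_1 + 0.4·π_2 + 0.2·π_3 + 0.25·π_4
Solving with the normalization constraint gives π = (0.2138, 0.2850, 0.2788, 0.2224).
So the stationary probability of Brand A is 0.2138.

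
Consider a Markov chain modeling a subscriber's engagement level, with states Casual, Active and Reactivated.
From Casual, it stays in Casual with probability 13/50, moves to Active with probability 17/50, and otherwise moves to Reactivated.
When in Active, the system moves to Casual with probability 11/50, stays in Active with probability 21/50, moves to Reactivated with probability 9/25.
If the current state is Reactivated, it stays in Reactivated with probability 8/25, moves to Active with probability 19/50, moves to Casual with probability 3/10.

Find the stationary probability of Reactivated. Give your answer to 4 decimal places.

0.3561

Let the stationary distribution be π with π = πP and π_1 + π_2 + π_3 = 1.
π_1 = 0.26·π_1 + 0.22·π_2 + 0.3·π_3
π_2 = 0.34·π_1 + 0.42·π_2 + 0.38·π_3
Solving with the normalization constraint gives π = (0.2588, 0.3850, 0.3561).
So the stationary probability of Reactivated is 0.3561.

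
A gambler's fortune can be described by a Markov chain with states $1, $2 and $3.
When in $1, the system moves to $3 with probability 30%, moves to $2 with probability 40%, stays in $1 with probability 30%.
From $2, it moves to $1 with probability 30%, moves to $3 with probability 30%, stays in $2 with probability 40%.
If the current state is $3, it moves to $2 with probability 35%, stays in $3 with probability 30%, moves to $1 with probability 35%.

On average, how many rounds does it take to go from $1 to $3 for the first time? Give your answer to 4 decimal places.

3.3333

Let t(s) be the expected number of rounds to first reach $3 from state s, with t($3) = 0. Conditioning on the first round:
t($1) = 1 + 0.3·t($1) + 0.4·t($2)
t($2) = 1 + 0.3·t($1) + 0.4·t($2)
Solving: t($1) = 3.3333, t($2) = 3.3333.
Expected rounds from $1 to $3: 3.3333.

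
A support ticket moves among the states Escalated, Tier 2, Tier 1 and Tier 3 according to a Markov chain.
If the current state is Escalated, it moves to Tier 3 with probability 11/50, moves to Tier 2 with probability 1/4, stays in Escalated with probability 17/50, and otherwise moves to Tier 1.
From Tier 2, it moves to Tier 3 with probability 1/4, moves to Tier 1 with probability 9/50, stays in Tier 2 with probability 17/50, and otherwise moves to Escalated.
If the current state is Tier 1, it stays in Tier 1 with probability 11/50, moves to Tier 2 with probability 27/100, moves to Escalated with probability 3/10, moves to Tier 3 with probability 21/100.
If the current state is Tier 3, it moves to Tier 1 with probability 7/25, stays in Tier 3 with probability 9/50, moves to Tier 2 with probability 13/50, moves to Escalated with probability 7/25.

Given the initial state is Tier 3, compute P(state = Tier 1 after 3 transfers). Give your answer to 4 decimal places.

0.2132

Propagate the distribution vector 3 transfers from Tier 3.
After 0 transfers: (0.0000, 0.0000, 0.0000, 1.0000)
After 1 transfer: (0.2800, 0.2600, 0.2800, 0.1800)
After 2 transfers: (0.2894, 0.2808, 0.2120, 0.2178)
After 3 transfers: (0.2876, 0.2817, 0.2132, 0.2176)
P(in Tier 1 after 3 transfers) = 0.2132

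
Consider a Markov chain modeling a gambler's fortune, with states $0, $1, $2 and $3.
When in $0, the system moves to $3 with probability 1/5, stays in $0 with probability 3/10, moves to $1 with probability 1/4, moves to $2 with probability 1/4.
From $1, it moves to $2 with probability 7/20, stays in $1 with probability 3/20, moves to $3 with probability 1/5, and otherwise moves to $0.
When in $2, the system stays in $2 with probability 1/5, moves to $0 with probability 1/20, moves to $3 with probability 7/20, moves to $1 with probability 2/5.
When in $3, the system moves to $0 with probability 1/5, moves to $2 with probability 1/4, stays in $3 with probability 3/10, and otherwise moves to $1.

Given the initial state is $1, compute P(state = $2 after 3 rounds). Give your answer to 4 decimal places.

0.2664

Propagate the distribution vector 3 rounds from $1.
After 0 rounds: (0.0000, 1.0000, 0.0000, 0.0000)
After 1 round: (0.3000, 0.1500, 0.3500, 0.2000)
After 2 rounds: (0.1925, 0.2875, 0.2475, 0.2725)
After 3 rounds: (0.2109, 0.2584, 0.2664, 0.2644)
P(in $2 after 3 rounds) = 0.2664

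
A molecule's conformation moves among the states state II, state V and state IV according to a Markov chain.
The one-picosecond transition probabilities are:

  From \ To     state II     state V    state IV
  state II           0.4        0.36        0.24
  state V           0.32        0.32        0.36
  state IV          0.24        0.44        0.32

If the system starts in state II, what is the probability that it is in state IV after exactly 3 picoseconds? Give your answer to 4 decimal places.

Propagate the distribution vector 3 picoseconds from state II.
After 0 picoseconds: (1.0000, 0.0000, 0.0000)
After 1 picosecond: (0.4000, 0.3600, 0.2400)
After 2 picoseconds: (0.3328, 0.3648, 0.3024)
After 3 picoseconds: (0.3224, 0.3696, 0.3080)
P(in state IV after 3 picoseconds) = 0.3080

0.3080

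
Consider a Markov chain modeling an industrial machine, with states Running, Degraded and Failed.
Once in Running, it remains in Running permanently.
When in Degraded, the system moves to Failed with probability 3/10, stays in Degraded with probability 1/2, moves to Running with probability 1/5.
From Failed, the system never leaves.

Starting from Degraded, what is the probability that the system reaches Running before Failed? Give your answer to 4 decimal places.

Let h(s) be the probability of absorption at Running starting from transient state s. Then h(Running) = 1 and h(Failed) = 0. By first-step analysis:
h(Degraded) = 0.2·1 + 0.5·h(Degraded) + 0.3·0
Solving: h(Degraded) = 0.4000.
Starting from Degraded, the probability is 0.4000.

0.4000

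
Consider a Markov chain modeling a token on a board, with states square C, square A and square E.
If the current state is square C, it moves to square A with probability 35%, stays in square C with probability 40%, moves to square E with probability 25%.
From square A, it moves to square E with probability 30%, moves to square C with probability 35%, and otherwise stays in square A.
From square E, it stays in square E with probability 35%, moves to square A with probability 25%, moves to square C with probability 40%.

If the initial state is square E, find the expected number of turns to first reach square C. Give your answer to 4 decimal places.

2.5899

Let t(s) be the expected number of turns to first reach square C from state s, with t(square C) = 0. Conditioning on the first turn:
t(square A) = 1 + 0.35·t(square A) + 0.3·t(square E)
t(square E) = 1 + 0.25·t(square A) + 0.35·t(square E)
Solving: t(square A) = 2.7338, t(square E) = 2.5899.
Expected turns from square E to square C: 2.5899.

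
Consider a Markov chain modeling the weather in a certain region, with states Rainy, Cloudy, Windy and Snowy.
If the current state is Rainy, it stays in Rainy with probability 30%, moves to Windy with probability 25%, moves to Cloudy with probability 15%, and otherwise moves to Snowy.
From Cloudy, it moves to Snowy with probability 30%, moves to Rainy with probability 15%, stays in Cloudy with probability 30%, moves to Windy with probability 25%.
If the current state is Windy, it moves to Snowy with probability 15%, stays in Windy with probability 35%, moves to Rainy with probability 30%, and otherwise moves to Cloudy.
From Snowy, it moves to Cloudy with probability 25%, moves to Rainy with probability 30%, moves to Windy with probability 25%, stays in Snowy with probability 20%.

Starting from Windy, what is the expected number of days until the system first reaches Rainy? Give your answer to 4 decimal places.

Let t(s) be the expected number of days to first reach Rainy from state s, with t(Rainy) = 0. Conditioning on the first day:
t(Cloudy) = 1 + 0.3·t(Cloudy) + 0.25·t(Windy) + 0.3·t(Snowy)
t(Windy) = 1 + 0.2·t(Cloudy) + 0.35·t(Windy) + 0.15·t(Snowy)
t(Snowy) = 1 + 0.25·t(Cloudy) + 0.25·t(Windy) + 0.2·t(Snowy)
Solving: t(Cloudy) = 4.4073, t(Windy) = 3.7730, t(Snowy) = 3.8063.
Expected days from Windy to Rainy: 3.7730.

3.7730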